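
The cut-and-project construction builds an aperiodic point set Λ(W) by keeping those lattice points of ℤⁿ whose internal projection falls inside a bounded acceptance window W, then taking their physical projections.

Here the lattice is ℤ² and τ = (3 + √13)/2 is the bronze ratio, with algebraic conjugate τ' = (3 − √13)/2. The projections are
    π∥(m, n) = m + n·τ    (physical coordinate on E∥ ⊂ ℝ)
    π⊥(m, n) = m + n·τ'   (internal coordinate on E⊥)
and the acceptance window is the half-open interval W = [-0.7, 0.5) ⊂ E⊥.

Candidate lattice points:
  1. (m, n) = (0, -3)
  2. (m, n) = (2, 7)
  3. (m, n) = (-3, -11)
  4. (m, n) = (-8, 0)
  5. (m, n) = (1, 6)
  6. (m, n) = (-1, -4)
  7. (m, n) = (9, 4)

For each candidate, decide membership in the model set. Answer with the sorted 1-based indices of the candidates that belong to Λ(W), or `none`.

τ' = (3−√13)/2 ≈ -0.3028.
#1 (0,-3): internal coord 0 + (-3)·τ' = +0.9083; +0.9083 ∉ [-0.7, 0.5) → out
#2 (2,7): internal coord 2 + (7)·τ' = -0.1194; -0.1194 ∈ [-0.7, 0.5) → IN Λ
#3 (-3,-11): internal coord -3 + (-11)·τ' = +0.3305; +0.3305 ∈ [-0.7, 0.5) → IN Λ
#4 (-8,0): internal coord -8 + (0)·τ' = -8.0000; -8.0000 ∉ [-0.7, 0.5) → out
#5 (1,6): internal coord 1 + (6)·τ' = -0.8167; -0.8167 ∉ [-0.7, 0.5) → out
#6 (-1,-4): internal coord -1 + (-4)·τ' = +0.2111; +0.2111 ∈ [-0.7, 0.5) → IN Λ
#7 (9,4): internal coord 9 + (4)·τ' = +7.7889; +7.7889 ∉ [-0.7, 0.5) → out

2, 3, 6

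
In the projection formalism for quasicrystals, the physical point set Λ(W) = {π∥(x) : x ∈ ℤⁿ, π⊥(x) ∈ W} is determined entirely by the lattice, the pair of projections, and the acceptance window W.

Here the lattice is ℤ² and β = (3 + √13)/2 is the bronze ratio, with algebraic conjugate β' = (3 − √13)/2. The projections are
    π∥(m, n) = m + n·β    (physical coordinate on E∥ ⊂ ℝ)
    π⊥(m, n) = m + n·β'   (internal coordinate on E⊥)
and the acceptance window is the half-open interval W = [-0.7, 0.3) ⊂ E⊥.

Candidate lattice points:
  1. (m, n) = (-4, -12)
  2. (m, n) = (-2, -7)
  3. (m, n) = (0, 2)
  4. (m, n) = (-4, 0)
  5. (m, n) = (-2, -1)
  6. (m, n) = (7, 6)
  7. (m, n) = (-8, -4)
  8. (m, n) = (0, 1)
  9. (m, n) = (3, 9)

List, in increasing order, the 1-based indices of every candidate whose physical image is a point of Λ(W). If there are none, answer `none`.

1, 2, 3, 8, 9

Compute β' = (3−√13)/2 = -0.302776, so π⊥(m,n) = m -0.302776·n.
#1 (-4,-12): internal coord -4 + (-12)·β' = -0.366692; -0.366692 ∈ [-0.7, 0.3) → IN Λ
#2 (-2,-7): internal coord -2 + (-7)·β' = +0.119429; +0.119429 ∈ [-0.7, 0.3) → IN Λ
#3 (0,2): internal coord 0 + (2)·β' = -0.605551; -0.605551 ∈ [-0.7, 0.3) → IN Λ
#4 (-4,0): internal coord -4 + (0)·β' = -4.000000; -4.000000 ∉ [-0.7, 0.3) → out
#5 (-2,-1): internal coord -2 + (-1)·β' = -1.697224; -1.697224 ∉ [-0.7, 0.3) → out
#6 (7,6): internal coord 7 + (6)·β' = +5.183346; +5.183346 ∉ [-0.7, 0.3) → out
#7 (-8,-4): internal coord -8 + (-4)·β' = -6.788897; -6.788897 ∉ [-0.7, 0.3) → out
#8 (0,1): internal coord 0 + (1)·β' = -0.302776; -0.302776 ∈ [-0.7, 0.3) → IN Λ
#9 (3,9): internal coord 3 + (9)·β' = +0.275019; +0.275019 ∈ [-0.7, 0.3) → IN Λ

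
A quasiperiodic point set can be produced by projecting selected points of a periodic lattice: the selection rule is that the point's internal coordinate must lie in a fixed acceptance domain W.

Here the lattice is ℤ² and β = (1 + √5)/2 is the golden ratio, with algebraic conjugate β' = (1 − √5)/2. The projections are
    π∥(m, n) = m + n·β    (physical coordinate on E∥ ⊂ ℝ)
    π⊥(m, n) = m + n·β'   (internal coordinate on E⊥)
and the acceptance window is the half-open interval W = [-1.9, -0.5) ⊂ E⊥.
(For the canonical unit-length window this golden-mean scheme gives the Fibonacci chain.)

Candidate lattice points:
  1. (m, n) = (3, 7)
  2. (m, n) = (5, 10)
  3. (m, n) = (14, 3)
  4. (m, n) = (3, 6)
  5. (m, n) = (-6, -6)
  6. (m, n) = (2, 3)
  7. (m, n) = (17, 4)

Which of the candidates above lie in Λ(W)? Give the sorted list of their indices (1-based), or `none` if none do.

1, 2, 4

β' = (1−√5)/2 ≈ -0.61803.
#1 (3,7): internal coord 3 + (7)·β' = -1.32624; -1.32624 ∈ [-1.9, -0.5) → IN Λ
#2 (5,10): internal coord 5 + (10)·β' = -1.18034; -1.18034 ∈ [-1.9, -0.5) → IN Λ
#3 (14,3): internal coord 14 + (3)·β' = +12.14590; +12.14590 ∉ [-1.9, -0.5) → out
#4 (3,6): internal coord 3 + (6)·β' = -0.70820; -0.70820 ∈ [-1.9, -0.5) → IN Λ
#5 (-6,-6): internal coord -6 + (-6)·β' = -2.29180; -2.29180 ∉ [-1.9, -0.5) → out
#6 (2,3): internal coord 2 + (3)·β' = +0.14590; +0.14590 ∉ [-1.9, -0.5) → out
#7 (17,4): internal coord 17 + (4)·β' = +14.52786; +14.52786 ∉ [-1.9, -0.5) → out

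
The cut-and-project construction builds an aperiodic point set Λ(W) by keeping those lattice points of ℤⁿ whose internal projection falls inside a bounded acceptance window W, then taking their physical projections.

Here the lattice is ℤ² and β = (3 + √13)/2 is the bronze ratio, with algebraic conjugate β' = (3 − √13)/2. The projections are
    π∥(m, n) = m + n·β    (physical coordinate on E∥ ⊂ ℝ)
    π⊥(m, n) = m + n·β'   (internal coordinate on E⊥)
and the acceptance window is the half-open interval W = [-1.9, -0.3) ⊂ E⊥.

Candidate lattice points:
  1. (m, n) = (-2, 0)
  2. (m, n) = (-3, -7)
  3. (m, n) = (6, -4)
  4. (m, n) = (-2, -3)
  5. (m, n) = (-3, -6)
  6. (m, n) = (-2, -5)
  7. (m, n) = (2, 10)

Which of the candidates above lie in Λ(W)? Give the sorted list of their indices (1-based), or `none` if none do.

2, 4, 5, 6, 7

Compute β' = (3−√13)/2 = -0.30278, so π⊥(m,n) = m -0.30278·n.
[1] lift (-2,0): star map gives -2.00000; window check -1.9 ≤ -2.00000 < -0.3 is false → out
[2] lift (-3,-7): star map gives -0.88057; window check -1.9 ≤ -0.88057 < -0.3 is true → IN Λ
[3] lift (6,-4): star map gives 7.21110; window check -1.9 ≤ 7.21110 < -0.3 is false → out
[4] lift (-2,-3): star map gives -1.09167; window check -1.9 ≤ -1.09167 < -0.3 is true → IN Λ
[5] lift (-3,-6): star map gives -1.18335; window check -1.9 ≤ -1.18335 < -0.3 is true → IN Λ
[6] lift (-2,-5): star map gives -0.48612; window check -1.9 ≤ -0.48612 < -0.3 is true → IN Λ
[7] lift (2,10): star map gives -1.02776; window check -1.9 ≤ -1.02776 < -0.3 is true → IN Λ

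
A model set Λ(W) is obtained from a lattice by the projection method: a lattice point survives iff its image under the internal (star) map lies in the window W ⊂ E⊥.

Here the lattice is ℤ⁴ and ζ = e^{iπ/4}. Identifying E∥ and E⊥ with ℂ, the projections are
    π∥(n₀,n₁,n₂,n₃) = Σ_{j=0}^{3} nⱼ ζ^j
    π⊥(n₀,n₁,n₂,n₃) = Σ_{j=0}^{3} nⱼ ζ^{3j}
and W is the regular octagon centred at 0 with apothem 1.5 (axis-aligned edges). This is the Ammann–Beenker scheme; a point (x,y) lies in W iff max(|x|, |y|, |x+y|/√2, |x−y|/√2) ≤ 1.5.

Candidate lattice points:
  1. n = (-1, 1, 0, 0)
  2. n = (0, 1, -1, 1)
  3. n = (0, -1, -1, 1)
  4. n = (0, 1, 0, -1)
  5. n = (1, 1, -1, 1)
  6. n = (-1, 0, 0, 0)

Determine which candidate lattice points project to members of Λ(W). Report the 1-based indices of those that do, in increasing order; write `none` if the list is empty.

Internal map: ζ^{3j} for j=0..3 gives (1,0), (−√2/2,√2/2), (0,−1), (√2/2,√2/2).
candidate 1: n = (-1, 1, 0, 0) → π⊥ ≈ (-1.707107, +0.707107); max(|x|,|y|,|x±y|/√2) = 1.707107 > 1.5 ⇒ ∉ W
candidate 2: n = (0, 1, -1, 1) → π⊥ ≈ (+0.000000, +2.414214); max(|x|,|y|,|x±y|/√2) = 2.414214 > 1.5 ⇒ ∉ W
candidate 3: n = (0, -1, -1, 1) → π⊥ ≈ (+1.414214, +1.000000); max(|x|,|y|,|x±y|/√2) = 1.707107 > 1.5 ⇒ ∉ W
candidate 4: n = (0, 1, 0, -1) → π⊥ ≈ (-1.414214, +0.000000); max(|x|,|y|,|x±y|/√2) = 1.414214 ≤ 1.5 ⇒ ∈ W
candidate 5: n = (1, 1, -1, 1) → π⊥ ≈ (+1.000000, +2.414214); max(|x|,|y|,|x±y|/√2) = 2.414214 > 1.5 ⇒ ∉ W
candidate 6: n = (-1, 0, 0, 0) → π⊥ ≈ (-1.000000, +0.000000); max(|x|,|y|,|x±y|/√2) = 1.000000 ≤ 1.5 ⇒ ∈ W

4, 6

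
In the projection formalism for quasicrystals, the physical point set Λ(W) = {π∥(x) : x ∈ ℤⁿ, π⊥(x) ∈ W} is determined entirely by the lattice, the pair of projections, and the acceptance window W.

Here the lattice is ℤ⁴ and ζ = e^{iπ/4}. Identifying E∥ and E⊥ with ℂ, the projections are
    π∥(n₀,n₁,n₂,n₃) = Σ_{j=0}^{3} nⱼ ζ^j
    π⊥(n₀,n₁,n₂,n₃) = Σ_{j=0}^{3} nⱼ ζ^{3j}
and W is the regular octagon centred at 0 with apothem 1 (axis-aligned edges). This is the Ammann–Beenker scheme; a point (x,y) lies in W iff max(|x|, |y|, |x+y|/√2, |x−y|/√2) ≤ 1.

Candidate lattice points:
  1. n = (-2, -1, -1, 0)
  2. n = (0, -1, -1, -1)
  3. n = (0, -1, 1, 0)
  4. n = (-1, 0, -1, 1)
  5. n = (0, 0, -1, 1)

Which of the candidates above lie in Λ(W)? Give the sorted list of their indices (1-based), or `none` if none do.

π⊥(n) = n₀ + n₁ζ³ + n₂ζ⁶ + n₃ζ⁹ where ζ = e^{iπ/4}.
#1 (-2, -1, -1, 0): internal (-1.29289, 0.29289); octagon support 1.29289 vs apothem 1 → ∉ W
#2 (0, -1, -1, -1): internal (0.00000, -0.41421); octagon support 0.41421 vs apothem 1 → ∈ W
#3 (0, -1, 1, 0): internal (0.70711, -1.70711); octagon support 1.70711 vs apothem 1 → ∉ W
#4 (-1, 0, -1, 1): internal (-0.29289, 1.70711); octagon support 1.70711 vs apothem 1 → ∉ W
#5 (0, 0, -1, 1): internal (0.70711, 1.70711); octagon support 1.70711 vs apothem 1 → ∉ W

2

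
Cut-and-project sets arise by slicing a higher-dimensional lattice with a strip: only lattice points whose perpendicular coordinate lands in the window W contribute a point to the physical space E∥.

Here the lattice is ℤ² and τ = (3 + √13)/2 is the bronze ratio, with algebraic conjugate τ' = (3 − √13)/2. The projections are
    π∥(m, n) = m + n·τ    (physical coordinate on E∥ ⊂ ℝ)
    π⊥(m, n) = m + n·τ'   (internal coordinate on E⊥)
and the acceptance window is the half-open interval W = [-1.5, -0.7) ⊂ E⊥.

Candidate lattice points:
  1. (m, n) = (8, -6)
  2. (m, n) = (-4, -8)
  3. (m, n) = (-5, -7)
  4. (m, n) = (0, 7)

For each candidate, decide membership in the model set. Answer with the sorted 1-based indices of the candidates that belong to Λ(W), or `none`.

τ' = (3−√13)/2 ≈ -0.302776.
candidate 1: (m,n)=(8,-6) → π∥ = 8-6·τ ≈ -11.816654, π⊥ = 8-6·τ' ≈ 9.816654 ∉ [-1.5, -0.7) ⇒ out
candidate 2: (m,n)=(-4,-8) → π∥ = -4-8·τ ≈ -30.422205, π⊥ = -4-8·τ' ≈ -1.577795 ∉ [-1.5, -0.7) ⇒ out
candidate 3: (m,n)=(-5,-7) → π∥ = -5-7·τ ≈ -28.119429, π⊥ = -5-7·τ' ≈ -2.880571 ∉ [-1.5, -0.7) ⇒ out
candidate 4: (m,n)=(0,7) → π∥ = 0+7·τ ≈ 23.119429, π⊥ = 0+7·τ' ≈ -2.119429 ∉ [-1.5, -0.7) ⇒ out

none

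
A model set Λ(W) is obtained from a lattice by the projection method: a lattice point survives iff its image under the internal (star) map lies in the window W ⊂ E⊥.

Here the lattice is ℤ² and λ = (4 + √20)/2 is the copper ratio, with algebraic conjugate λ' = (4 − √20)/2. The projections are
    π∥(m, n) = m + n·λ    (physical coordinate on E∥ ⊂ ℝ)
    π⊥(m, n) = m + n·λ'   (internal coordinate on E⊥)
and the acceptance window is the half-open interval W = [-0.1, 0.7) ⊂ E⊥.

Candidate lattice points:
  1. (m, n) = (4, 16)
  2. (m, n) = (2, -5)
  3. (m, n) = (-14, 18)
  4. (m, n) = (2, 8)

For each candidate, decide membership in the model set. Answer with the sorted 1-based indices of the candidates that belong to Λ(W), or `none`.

1, 4

Compute λ' = (4−√20)/2 = -0.236068, so π⊥(m,n) = m -0.236068·n.
#1 (4,16): internal coord 4 + (16)·λ' = +0.222912; +0.222912 ∈ [-0.1, 0.7) → IN Λ
#2 (2,-5): internal coord 2 + (-5)·λ' = +3.180340; +3.180340 ∉ [-0.1, 0.7) → out
#3 (-14,18): internal coord -14 + (18)·λ' = -18.249224; -18.249224 ∉ [-0.1, 0.7) → out
#4 (2,8): internal coord 2 + (8)·λ' = +0.111456; +0.111456 ∈ [-0.1, 0.7) → IN Λ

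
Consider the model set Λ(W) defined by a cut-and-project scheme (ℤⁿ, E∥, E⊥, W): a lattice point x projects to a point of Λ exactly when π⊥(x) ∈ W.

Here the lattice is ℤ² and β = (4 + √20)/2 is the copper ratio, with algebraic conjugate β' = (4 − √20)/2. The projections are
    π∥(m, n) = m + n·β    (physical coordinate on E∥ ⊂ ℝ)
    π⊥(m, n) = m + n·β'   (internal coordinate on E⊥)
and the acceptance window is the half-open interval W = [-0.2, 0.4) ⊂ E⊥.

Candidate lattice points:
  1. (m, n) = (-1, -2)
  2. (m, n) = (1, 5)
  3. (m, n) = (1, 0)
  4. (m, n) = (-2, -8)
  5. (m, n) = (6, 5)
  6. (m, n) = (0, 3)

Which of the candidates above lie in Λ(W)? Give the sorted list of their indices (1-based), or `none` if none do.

β' = (4−√20)/2 ≈ -0.23607.
candidate 1: (m,n)=(-1,-2) → π∥ = -1-2·β ≈ -9.47214, π⊥ = -1-2·β' ≈ -0.52786 ∉ [-0.2, 0.4) ⇒ out
candidate 2: (m,n)=(1,5) → π∥ = 1+5·β ≈ 22.18034, π⊥ = 1+5·β' ≈ -0.18034 ∈ [-0.2, 0.4) ⇒ IN Λ
candidate 3: (m,n)=(1,0) → π∥ = 1+0·β ≈ 1.00000, π⊥ = 1+0·β' ≈ 1.00000 ∉ [-0.2, 0.4) ⇒ out
candidate 4: (m,n)=(-2,-8) → π∥ = -2-8·β ≈ -35.88854, π⊥ = -2-8·β' ≈ -0.11146 ∈ [-0.2, 0.4) ⇒ IN Λ
candidate 5: (m,n)=(6,5) → π∥ = 6+5·β ≈ 27.18034, π⊥ = 6+5·β' ≈ 4.81966 ∉ [-0.2, 0.4) ⇒ out
candidate 6: (m,n)=(0,3) → π∥ = 0+3·β ≈ 12.70820, π⊥ = 0+3·β' ≈ -0.70820 ∉ [-0.2, 0.4) ⇒ out

2, 4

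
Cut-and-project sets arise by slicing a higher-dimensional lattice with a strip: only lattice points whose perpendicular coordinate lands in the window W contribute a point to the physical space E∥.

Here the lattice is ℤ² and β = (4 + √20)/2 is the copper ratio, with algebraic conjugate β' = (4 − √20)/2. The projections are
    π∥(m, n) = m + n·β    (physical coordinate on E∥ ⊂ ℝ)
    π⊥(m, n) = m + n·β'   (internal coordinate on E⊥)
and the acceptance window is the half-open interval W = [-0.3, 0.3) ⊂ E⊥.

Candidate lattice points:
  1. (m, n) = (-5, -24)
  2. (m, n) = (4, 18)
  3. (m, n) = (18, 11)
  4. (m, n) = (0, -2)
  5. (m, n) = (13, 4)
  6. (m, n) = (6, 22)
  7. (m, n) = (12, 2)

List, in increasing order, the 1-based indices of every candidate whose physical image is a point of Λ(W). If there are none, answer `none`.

2

Numerically β ≈ 4.23607 and β' = −1/β ≈ -0.23607.
[1] lift (-5,-24): star map gives 0.66563; window check -0.3 ≤ 0.66563 < 0.3 is false → out
[2] lift (4,18): star map gives -0.24922; window check -0.3 ≤ -0.24922 < 0.3 is true → IN Λ
[3] lift (18,11): star map gives 15.40325; window check -0.3 ≤ 15.40325 < 0.3 is false → out
[4] lift (0,-2): star map gives 0.47214; window check -0.3 ≤ 0.47214 < 0.3 is false → out
[5] lift (13,4): star map gives 12.05573; window check -0.3 ≤ 12.05573 < 0.3 is false → out
[6] lift (6,22): star map gives 0.80650; window check -0.3 ≤ 0.80650 < 0.3 is false → out
[7] lift (12,2): star map gives 11.52786; window check -0.3 ≤ 11.52786 < 0.3 is false → out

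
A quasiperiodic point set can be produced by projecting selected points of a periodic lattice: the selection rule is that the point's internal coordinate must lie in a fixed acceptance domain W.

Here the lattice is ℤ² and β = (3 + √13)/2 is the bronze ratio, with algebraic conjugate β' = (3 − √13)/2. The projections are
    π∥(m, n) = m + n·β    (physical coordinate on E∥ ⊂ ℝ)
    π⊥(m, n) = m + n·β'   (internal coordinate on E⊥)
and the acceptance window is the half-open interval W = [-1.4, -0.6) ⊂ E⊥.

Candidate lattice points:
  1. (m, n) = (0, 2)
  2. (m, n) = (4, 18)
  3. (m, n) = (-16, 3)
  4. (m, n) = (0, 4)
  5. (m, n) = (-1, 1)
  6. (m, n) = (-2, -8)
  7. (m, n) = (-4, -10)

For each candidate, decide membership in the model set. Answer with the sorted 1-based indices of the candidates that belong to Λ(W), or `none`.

1, 4, 5, 7

Compute β' = (3−√13)/2 = -0.302776, so π⊥(m,n) = m -0.302776·n.
[1] lift (0,2): star map gives -0.605551; window check -1.4 ≤ -0.605551 < -0.6 is true → IN Λ
[2] lift (4,18): star map gives -1.449961; window check -1.4 ≤ -1.449961 < -0.6 is false → out
[3] lift (-16,3): star map gives -16.908327; window check -1.4 ≤ -16.908327 < -0.6 is false → out
[4] lift (0,4): star map gives -1.211103; window check -1.4 ≤ -1.211103 < -0.6 is true → IN Λ
[5] lift (-1,1): star map gives -1.302776; window check -1.4 ≤ -1.302776 < -0.6 is true → IN Λ
[6] lift (-2,-8): star map gives 0.422205; window check -1.4 ≤ 0.422205 < -0.6 is false → out
[7] lift (-4,-10): star map gives -0.972244; window check -1.4 ≤ -0.972244 < -0.6 is true → IN Λ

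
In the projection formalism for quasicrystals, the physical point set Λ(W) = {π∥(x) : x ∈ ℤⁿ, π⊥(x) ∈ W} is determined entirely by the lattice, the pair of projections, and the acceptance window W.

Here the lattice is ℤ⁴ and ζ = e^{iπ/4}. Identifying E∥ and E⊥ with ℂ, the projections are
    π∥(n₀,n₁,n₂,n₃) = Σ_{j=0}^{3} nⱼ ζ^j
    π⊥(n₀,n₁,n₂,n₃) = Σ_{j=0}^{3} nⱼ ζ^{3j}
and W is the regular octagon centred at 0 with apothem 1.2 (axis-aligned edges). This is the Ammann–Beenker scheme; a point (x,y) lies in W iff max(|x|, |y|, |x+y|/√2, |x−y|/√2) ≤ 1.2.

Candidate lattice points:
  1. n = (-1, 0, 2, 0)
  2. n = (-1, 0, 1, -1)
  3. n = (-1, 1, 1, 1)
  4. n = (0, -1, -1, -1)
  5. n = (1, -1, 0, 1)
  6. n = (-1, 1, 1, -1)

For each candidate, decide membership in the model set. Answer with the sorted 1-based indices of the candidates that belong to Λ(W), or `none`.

Internal map: ζ^{3j} for j=0..3 gives (1,0), (−√2/2,√2/2), (0,−1), (√2/2,√2/2).
#1 (-1, 0, 2, 0): internal (-1.000000, -2.000000); octagon support 2.121320 vs apothem 1.2 → ∉ W
#2 (-1, 0, 1, -1): internal (-1.707107, -1.707107); octagon support 2.414214 vs apothem 1.2 → ∉ W
#3 (-1, 1, 1, 1): internal (-1.000000, 0.414214); octagon support 1.000000 vs apothem 1.2 → ∈ W
#4 (0, -1, -1, -1): internal (0.000000, -0.414214); octagon support 0.414214 vs apothem 1.2 → ∈ W
#5 (1, -1, 0, 1): internal (2.414214, 0.000000); octagon support 2.414214 vs apothem 1.2 → ∉ W
#6 (-1, 1, 1, -1): internal (-2.414214, -1.000000); octagon support 2.414214 vs apothem 1.2 → ∉ W

3, 4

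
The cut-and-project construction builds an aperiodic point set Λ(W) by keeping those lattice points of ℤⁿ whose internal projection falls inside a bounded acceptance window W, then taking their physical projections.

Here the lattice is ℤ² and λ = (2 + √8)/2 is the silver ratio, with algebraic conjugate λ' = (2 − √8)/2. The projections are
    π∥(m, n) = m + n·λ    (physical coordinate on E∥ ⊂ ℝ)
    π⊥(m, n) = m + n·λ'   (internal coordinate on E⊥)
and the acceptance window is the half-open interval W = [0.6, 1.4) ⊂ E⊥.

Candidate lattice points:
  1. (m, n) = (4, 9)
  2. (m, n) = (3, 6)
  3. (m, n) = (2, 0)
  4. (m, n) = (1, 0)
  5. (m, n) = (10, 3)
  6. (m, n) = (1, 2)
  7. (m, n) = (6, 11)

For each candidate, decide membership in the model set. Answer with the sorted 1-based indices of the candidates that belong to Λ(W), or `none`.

λ' = (2−√8)/2 ≈ -0.414214.
[1] lift (4,9): star map gives 0.272078; window check 0.6 ≤ 0.272078 < 1.4 is false → out
[2] lift (3,6): star map gives 0.514719; window check 0.6 ≤ 0.514719 < 1.4 is false → out
[3] lift (2,0): star map gives 2.000000; window check 0.6 ≤ 2.000000 < 1.4 is false → out
[4] lift (1,0): star map gives 1.000000; window check 0.6 ≤ 1.000000 < 1.4 is true → IN Λ
[5] lift (10,3): star map gives 8.757359; window check 0.6 ≤ 8.757359 < 1.4 is false → out
[6] lift (1,2): star map gives 0.171573; window check 0.6 ≤ 0.171573 < 1.4 is false → out
[7] lift (6,11): star map gives 1.443651; window check 0.6 ≤ 1.443651 < 1.4 is false → out

4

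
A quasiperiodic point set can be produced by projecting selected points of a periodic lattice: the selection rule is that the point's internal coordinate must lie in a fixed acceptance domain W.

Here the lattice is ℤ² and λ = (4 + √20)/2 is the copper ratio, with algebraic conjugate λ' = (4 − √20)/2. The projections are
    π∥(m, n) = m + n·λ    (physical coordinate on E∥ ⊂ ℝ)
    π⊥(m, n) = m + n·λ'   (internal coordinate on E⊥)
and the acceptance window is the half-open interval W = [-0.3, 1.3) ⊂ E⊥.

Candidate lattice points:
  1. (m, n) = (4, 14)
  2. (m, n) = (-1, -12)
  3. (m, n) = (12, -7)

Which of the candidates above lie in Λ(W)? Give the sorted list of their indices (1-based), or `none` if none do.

1

Compute λ' = (4−√20)/2 = -0.23607, so π⊥(m,n) = m -0.23607·n.
#1 (4,14): internal coord 4 + (14)·λ' = +0.69505; +0.69505 ∈ [-0.3, 1.3) → IN Λ
#2 (-1,-12): internal coord -1 + (-12)·λ' = +1.83282; +1.83282 ∉ [-0.3, 1.3) → out
#3 (12,-7): internal coord 12 + (-7)·λ' = +13.65248; +13.65248 ∉ [-0.3, 1.3) → out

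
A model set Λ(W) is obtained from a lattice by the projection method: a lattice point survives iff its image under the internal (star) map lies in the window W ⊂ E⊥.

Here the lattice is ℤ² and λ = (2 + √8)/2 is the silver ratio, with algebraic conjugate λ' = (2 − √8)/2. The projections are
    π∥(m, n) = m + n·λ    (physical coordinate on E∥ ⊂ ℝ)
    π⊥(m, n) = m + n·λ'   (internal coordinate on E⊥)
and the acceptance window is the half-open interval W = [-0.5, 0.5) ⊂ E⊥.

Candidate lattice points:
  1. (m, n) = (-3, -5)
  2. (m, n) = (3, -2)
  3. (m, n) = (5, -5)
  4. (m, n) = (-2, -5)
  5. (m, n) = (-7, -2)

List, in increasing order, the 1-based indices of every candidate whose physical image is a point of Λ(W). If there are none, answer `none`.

4

Numerically λ ≈ 2.41421 and λ' = −1/λ ≈ -0.41421.
candidate 1: (m,n)=(-3,-5) → π∥ = -3-5·λ ≈ -15.07107, π⊥ = -3-5·λ' ≈ -0.92893 ∉ [-0.5, 0.5) ⇒ out
candidate 2: (m,n)=(3,-2) → π∥ = 3-2·λ ≈ -1.82843, π⊥ = 3-2·λ' ≈ 3.82843 ∉ [-0.5, 0.5) ⇒ out
candidate 3: (m,n)=(5,-5) → π∥ = 5-5·λ ≈ -7.07107, π⊥ = 5-5·λ' ≈ 7.07107 ∉ [-0.5, 0.5) ⇒ out
candidate 4: (m,n)=(-2,-5) → π∥ = -2-5·λ ≈ -14.07107, π⊥ = -2-5·λ' ≈ 0.07107 ∈ [-0.5, 0.5) ⇒ IN Λ
candidate 5: (m,n)=(-7,-2) → π∥ = -7-2·λ ≈ -11.82843, π⊥ = -7-2·λ' ≈ -6.17157 ∉ [-0.5, 0.5) ⇒ out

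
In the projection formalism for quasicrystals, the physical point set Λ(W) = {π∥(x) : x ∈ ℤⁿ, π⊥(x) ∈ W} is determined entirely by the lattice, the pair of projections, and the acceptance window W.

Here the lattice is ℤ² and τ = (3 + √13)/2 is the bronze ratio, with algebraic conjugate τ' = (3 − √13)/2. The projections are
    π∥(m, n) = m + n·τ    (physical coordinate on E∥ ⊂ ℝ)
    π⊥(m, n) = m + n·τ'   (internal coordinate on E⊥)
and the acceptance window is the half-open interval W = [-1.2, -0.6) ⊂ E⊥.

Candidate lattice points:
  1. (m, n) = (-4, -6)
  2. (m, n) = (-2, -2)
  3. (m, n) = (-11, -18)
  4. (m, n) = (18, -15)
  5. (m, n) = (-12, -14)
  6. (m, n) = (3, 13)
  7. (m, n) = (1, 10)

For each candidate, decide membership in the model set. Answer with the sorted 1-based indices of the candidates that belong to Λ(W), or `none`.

Compute τ' = (3−√13)/2 = -0.30278, so π⊥(m,n) = m -0.30278·n.
#1 (-4,-6): internal coord -4 + (-6)·τ' = -2.18335; -2.18335 ∉ [-1.2, -0.6) → out
#2 (-2,-2): internal coord -2 + (-2)·τ' = -1.39445; -1.39445 ∉ [-1.2, -0.6) → out
#3 (-11,-18): internal coord -11 + (-18)·τ' = -5.55004; -5.55004 ∉ [-1.2, -0.6) → out
#4 (18,-15): internal coord 18 + (-15)·τ' = +22.54163; +22.54163 ∉ [-1.2, -0.6) → out
#5 (-12,-14): internal coord -12 + (-14)·τ' = -7.76114; -7.76114 ∉ [-1.2, -0.6) → out
#6 (3,13): internal coord 3 + (13)·τ' = -0.93608; -0.93608 ∈ [-1.2, -0.6) → IN Λ
#7 (1,10): internal coord 1 + (10)·τ' = -2.02776; -2.02776 ∉ [-1.2, -0.6) → out

6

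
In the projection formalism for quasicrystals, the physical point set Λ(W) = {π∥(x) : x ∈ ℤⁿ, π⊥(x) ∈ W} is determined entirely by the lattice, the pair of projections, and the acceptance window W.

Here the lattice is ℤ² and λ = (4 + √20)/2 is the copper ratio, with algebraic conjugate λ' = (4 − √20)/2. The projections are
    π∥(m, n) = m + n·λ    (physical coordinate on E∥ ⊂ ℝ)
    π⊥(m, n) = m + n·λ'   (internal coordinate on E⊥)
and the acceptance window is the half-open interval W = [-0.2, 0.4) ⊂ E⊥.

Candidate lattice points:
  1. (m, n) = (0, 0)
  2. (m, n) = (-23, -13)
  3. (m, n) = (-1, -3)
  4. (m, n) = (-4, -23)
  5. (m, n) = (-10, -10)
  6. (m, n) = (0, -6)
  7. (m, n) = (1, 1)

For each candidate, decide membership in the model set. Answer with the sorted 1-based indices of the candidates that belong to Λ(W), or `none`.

1

Numerically λ ≈ 4.236068 and λ' = −1/λ ≈ -0.236068.
[1] lift (0,0): star map gives 0.000000; window check -0.2 ≤ 0.000000 < 0.4 is true → IN Λ
[2] lift (-23,-13): star map gives -19.931116; window check -0.2 ≤ -19.931116 < 0.4 is false → out
[3] lift (-1,-3): star map gives -0.291796; window check -0.2 ≤ -0.291796 < 0.4 is false → out
[4] lift (-4,-23): star map gives 1.429563; window check -0.2 ≤ 1.429563 < 0.4 is false → out
[5] lift (-10,-10): star map gives -7.639320; window check -0.2 ≤ -7.639320 < 0.4 is false → out
[6] lift (0,-6): star map gives 1.416408; window check -0.2 ≤ 1.416408 < 0.4 is false → out
[7] lift (1,1): star map gives 0.763932; window check -0.2 ≤ 0.763932 < 0.4 is false → out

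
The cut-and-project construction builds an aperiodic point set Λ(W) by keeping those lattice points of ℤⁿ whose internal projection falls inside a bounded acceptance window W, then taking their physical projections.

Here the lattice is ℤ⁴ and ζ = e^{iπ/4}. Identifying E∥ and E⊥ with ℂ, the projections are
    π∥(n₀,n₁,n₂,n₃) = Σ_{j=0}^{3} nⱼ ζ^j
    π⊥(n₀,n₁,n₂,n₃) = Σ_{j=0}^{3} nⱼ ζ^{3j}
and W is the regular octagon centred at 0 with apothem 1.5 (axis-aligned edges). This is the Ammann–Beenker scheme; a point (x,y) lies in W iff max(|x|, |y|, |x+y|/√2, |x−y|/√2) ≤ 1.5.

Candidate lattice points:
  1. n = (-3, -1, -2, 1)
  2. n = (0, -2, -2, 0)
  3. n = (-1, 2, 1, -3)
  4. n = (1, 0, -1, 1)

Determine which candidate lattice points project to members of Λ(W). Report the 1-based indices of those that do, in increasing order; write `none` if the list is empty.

2

With ζ = e^{iπ/4} the internal vectors are ζ^0,ζ^3,ζ^6,ζ^9.
candidate 1: n = (-3, -1, -2, 1) → π⊥ ≈ (-1.58579, +2.00000); max(|x|,|y|,|x±y|/√2) = 2.53553 > 1.5 ⇒ ∉ W
candidate 2: n = (0, -2, -2, 0) → π⊥ ≈ (+1.41421, +0.58579); max(|x|,|y|,|x±y|/√2) = 1.41421 ≤ 1.5 ⇒ ∈ W
candidate 3: n = (-1, 2, 1, -3) → π⊥ ≈ (-4.53553, -1.70711); max(|x|,|y|,|x±y|/√2) = 4.53553 > 1.5 ⇒ ∉ W
candidate 4: n = (1, 0, -1, 1) → π⊥ ≈ (+1.70711, +1.70711); max(|x|,|y|,|x±y|/√2) = 2.41421 > 1.5 ⇒ ∉ W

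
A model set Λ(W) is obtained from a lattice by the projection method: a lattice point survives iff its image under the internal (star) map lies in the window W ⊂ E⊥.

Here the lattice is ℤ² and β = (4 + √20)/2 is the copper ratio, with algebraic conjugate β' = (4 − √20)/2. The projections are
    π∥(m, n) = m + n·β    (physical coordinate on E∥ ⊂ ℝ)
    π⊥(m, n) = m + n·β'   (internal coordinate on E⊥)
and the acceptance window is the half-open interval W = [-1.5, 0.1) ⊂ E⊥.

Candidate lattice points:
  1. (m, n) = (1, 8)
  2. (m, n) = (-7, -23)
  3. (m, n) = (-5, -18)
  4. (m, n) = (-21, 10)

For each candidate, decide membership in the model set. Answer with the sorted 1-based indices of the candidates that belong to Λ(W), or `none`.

Compute β' = (4−√20)/2 = -0.23607, so π⊥(m,n) = m -0.23607·n.
#1 (1,8): internal coord 1 + (8)·β' = -0.88854; -0.88854 ∈ [-1.5, 0.1) → IN Λ
#2 (-7,-23): internal coord -7 + (-23)·β' = -1.57044; -1.57044 ∉ [-1.5, 0.1) → out
#3 (-5,-18): internal coord -5 + (-18)·β' = -0.75078; -0.75078 ∈ [-1.5, 0.1) → IN Λ
#4 (-21,10): internal coord -21 + (10)·β' = -23.36068; -23.36068 ∉ [-1.5, 0.1) → out

1, 3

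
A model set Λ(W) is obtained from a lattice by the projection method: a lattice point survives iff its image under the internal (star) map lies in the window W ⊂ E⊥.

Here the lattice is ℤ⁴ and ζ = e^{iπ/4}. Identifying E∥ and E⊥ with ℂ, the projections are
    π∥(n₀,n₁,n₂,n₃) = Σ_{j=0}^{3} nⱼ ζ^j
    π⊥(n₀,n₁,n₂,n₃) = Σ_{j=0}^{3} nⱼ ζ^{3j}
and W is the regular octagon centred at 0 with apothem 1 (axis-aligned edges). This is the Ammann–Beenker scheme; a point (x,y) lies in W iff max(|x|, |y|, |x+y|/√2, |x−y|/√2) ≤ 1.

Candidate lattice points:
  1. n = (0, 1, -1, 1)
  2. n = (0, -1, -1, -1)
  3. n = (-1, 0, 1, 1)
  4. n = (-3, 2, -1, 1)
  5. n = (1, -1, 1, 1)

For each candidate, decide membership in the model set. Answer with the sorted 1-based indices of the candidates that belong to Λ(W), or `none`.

2, 3

Internal map: ζ^{3j} for j=0..3 gives (1,0), (−√2/2,√2/2), (0,−1), (√2/2,√2/2).
#1 (0, 1, -1, 1): internal (0.000000, 2.414214); octagon support 2.414214 vs apothem 1 → ∉ W
#2 (0, -1, -1, -1): internal (0.000000, -0.414214); octagon support 0.414214 vs apothem 1 → ∈ W
#3 (-1, 0, 1, 1): internal (-0.292893, -0.292893); octagon support 0.414214 vs apothem 1 → ∈ W
#4 (-3, 2, -1, 1): internal (-3.707107, 3.121320); octagon support 4.828427 vs apothem 1 → ∉ W
#5 (1, -1, 1, 1): internal (2.414214, -1.000000); octagon support 2.414214 vs apothem 1 → ∉ W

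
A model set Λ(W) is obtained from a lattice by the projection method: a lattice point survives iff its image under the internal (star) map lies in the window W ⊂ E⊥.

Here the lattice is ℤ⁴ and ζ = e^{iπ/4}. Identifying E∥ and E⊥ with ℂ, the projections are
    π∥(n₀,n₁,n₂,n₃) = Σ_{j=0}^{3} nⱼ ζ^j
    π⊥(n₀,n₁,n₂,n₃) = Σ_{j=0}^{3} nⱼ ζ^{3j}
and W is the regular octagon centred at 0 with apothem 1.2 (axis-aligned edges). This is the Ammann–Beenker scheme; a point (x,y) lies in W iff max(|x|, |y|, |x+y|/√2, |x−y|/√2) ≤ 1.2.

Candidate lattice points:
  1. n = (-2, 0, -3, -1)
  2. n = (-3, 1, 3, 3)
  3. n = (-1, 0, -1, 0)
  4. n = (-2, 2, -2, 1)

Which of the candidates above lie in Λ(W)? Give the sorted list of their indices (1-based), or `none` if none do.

π⊥(n) = n₀ + n₁ζ³ + n₂ζ⁶ + n₃ζ⁹ where ζ = e^{iπ/4}.
candidate 1: n = (-2, 0, -3, -1) → π⊥ ≈ (-2.707107, +2.292893); max(|x|,|y|,|x±y|/√2) = 3.535534 > 1.2 ⇒ ∉ W
candidate 2: n = (-3, 1, 3, 3) → π⊥ ≈ (-1.585786, -0.171573); max(|x|,|y|,|x±y|/√2) = 1.585786 > 1.2 ⇒ ∉ W
candidate 3: n = (-1, 0, -1, 0) → π⊥ ≈ (-1.000000, +1.000000); max(|x|,|y|,|x±y|/√2) = 1.414214 > 1.2 ⇒ ∉ W
candidate 4: n = (-2, 2, -2, 1) → π⊥ ≈ (-2.707107, +4.121320); max(|x|,|y|,|x±y|/√2) = 4.828427 > 1.2 ⇒ ∉ W

none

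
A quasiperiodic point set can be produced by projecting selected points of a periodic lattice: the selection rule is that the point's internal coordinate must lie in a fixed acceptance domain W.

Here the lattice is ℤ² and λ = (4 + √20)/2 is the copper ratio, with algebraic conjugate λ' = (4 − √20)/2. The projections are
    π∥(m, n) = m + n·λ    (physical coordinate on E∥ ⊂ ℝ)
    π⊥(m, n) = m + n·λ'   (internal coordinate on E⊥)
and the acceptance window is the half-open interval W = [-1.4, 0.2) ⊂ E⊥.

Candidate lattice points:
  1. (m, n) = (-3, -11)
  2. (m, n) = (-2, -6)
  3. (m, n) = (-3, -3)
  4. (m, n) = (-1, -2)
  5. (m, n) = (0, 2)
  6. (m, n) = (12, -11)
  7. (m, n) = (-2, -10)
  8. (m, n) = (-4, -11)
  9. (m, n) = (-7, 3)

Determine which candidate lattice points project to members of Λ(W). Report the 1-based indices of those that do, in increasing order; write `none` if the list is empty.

Compute λ' = (4−√20)/2 = -0.23607, so π⊥(m,n) = m -0.23607·n.
[1] lift (-3,-11): star map gives -0.40325; window check -1.4 ≤ -0.40325 < 0.2 is true → IN Λ
[2] lift (-2,-6): star map gives -0.58359; window check -1.4 ≤ -0.58359 < 0.2 is true → IN Λ
[3] lift (-3,-3): star map gives -2.29180; window check -1.4 ≤ -2.29180 < 0.2 is false → out
[4] lift (-1,-2): star map gives -0.52786; window check -1.4 ≤ -0.52786 < 0.2 is true → IN Λ
[5] lift (0,2): star map gives -0.47214; window check -1.4 ≤ -0.47214 < 0.2 is true → IN Λ
[6] lift (12,-11): star map gives 14.59675; window check -1.4 ≤ 14.59675 < 0.2 is false → out
[7] lift (-2,-10): star map gives 0.36068; window check -1.4 ≤ 0.36068 < 0.2 is false → out
[8] lift (-4,-11): star map gives -1.40325; window check -1.4 ≤ -1.40325 < 0.2 is false → out
[9] lift (-7,3): star map gives -7.70820; window check -1.4 ≤ -7.70820 < 0.2 is false → out

1, 2, 4, 5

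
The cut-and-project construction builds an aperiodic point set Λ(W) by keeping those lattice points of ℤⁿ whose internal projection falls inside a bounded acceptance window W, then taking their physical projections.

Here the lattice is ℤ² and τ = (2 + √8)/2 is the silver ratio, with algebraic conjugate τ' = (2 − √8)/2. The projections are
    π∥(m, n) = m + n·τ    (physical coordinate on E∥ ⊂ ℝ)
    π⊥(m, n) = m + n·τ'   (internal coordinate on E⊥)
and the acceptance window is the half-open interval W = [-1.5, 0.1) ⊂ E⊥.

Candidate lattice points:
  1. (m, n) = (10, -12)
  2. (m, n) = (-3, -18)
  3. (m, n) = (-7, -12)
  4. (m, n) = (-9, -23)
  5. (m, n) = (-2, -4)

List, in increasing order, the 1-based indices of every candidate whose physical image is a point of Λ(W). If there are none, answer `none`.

τ' = (2−√8)/2 ≈ -0.4142.
candidate 1: (m,n)=(10,-12) → π∥ = 10-12·τ ≈ -18.9706, π⊥ = 10-12·τ' ≈ 14.9706 ∉ [-1.5, 0.1) ⇒ out
candidate 2: (m,n)=(-3,-18) → π∥ = -3-18·τ ≈ -46.4558, π⊥ = -3-18·τ' ≈ 4.4558 ∉ [-1.5, 0.1) ⇒ out
candidate 3: (m,n)=(-7,-12) → π∥ = -7-12·τ ≈ -35.9706, π⊥ = -7-12·τ' ≈ -2.0294 ∉ [-1.5, 0.1) ⇒ out
candidate 4: (m,n)=(-9,-23) → π∥ = -9-23·τ ≈ -64.5269, π⊥ = -9-23·τ' ≈ 0.5269 ∉ [-1.5, 0.1) ⇒ out
candidate 5: (m,n)=(-2,-4) → π∥ = -2-4·τ ≈ -11.6569, π⊥ = -2-4·τ' ≈ -0.3431 ∈ [-1.5, 0.1) ⇒ IN Λ

5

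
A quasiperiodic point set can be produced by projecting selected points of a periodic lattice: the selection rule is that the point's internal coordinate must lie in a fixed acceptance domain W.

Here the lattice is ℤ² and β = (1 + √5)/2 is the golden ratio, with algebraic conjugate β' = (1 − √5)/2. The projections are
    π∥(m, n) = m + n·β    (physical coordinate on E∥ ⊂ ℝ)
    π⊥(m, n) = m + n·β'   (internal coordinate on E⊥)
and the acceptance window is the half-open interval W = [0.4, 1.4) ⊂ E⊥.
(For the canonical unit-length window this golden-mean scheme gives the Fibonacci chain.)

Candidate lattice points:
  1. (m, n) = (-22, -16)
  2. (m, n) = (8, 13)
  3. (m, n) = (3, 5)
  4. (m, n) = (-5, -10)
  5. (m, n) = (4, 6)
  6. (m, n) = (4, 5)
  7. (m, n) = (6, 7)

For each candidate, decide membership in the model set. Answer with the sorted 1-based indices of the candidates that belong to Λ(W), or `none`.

β' = (1−√5)/2 ≈ -0.618034.
[1] lift (-22,-16): star map gives -12.111456; window check 0.4 ≤ -12.111456 < 1.4 is false → out
[2] lift (8,13): star map gives -0.034442; window check 0.4 ≤ -0.034442 < 1.4 is false → out
[3] lift (3,5): star map gives -0.090170; window check 0.4 ≤ -0.090170 < 1.4 is false → out
[4] lift (-5,-10): star map gives 1.180340; window check 0.4 ≤ 1.180340 < 1.4 is true → IN Λ
[5] lift (4,6): star map gives 0.291796; window check 0.4 ≤ 0.291796 < 1.4 is false → out
[6] lift (4,5): star map gives 0.909830; window check 0.4 ≤ 0.909830 < 1.4 is true → IN Λ
[7] lift (6,7): star map gives 1.673762; window check 0.4 ≤ 1.673762 < 1.4 is false → out

4, 6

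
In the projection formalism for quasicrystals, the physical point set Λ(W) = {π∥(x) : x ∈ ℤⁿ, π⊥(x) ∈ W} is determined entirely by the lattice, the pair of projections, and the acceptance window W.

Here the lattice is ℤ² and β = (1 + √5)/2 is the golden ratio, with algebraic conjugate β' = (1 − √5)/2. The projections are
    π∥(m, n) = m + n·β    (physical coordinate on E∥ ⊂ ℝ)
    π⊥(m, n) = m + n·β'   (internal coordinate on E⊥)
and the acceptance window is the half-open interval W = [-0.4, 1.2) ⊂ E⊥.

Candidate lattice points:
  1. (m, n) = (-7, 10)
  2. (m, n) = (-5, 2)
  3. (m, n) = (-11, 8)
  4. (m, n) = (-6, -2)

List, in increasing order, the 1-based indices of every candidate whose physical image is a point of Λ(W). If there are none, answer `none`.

Compute β' = (1−√5)/2 = -0.61803, so π⊥(m,n) = m -0.61803·n.
#1 (-7,10): internal coord -7 + (10)·β' = -13.18034; -13.18034 ∉ [-0.4, 1.2) → out
#2 (-5,2): internal coord -5 + (2)·β' = -6.23607; -6.23607 ∉ [-0.4, 1.2) → out
#3 (-11,8): internal coord -11 + (8)·β' = -15.94427; -15.94427 ∉ [-0.4, 1.2) → out
#4 (-6,-2): internal coord -6 + (-2)·β' = -4.76393; -4.76393 ∉ [-0.4, 1.2) → out

none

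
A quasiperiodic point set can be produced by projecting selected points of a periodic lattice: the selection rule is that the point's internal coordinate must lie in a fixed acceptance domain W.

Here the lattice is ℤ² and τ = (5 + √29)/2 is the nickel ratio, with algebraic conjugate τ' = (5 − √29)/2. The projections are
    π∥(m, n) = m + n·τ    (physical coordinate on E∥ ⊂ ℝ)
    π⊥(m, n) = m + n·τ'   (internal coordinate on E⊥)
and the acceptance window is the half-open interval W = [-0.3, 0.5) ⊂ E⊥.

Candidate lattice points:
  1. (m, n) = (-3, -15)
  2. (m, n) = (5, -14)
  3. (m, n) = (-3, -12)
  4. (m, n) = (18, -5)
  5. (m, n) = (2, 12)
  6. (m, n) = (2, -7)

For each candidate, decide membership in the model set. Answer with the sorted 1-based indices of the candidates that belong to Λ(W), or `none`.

1

Numerically τ ≈ 5.192582 and τ' = −1/τ ≈ -0.192582.
[1] lift (-3,-15): star map gives -0.111264; window check -0.3 ≤ -0.111264 < 0.5 is true → IN Λ
[2] lift (5,-14): star map gives 7.696154; window check -0.3 ≤ 7.696154 < 0.5 is false → out
[3] lift (-3,-12): star map gives -0.689011; window check -0.3 ≤ -0.689011 < 0.5 is false → out
[4] lift (18,-5): star map gives 18.962912; window check -0.3 ≤ 18.962912 < 0.5 is false → out
[5] lift (2,12): star map gives -0.310989; window check -0.3 ≤ -0.310989 < 0.5 is false → out
[6] lift (2,-7): star map gives 3.348077; window check -0.3 ≤ 3.348077 < 0.5 is false → out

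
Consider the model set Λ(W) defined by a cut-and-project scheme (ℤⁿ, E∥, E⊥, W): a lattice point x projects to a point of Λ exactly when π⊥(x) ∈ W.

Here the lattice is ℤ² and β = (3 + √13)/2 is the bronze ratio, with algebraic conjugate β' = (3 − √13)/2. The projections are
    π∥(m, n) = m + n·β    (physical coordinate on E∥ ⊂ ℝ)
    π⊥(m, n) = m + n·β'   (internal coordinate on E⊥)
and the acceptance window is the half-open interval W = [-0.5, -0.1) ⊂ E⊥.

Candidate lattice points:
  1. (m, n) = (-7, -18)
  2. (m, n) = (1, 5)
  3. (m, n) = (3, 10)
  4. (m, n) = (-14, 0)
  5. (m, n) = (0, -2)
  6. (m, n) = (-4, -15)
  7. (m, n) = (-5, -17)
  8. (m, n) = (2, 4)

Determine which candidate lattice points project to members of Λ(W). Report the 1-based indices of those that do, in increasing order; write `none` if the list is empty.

none

Compute β' = (3−√13)/2 = -0.30278, so π⊥(m,n) = m -0.30278·n.
candidate 1: (m,n)=(-7,-18) → π∥ = -7-18·β ≈ -66.44996, π⊥ = -7-18·β' ≈ -1.55004 ∉ [-0.5, -0.1) ⇒ out
candidate 2: (m,n)=(1,5) → π∥ = 1+5·β ≈ 17.51388, π⊥ = 1+5·β' ≈ -0.51388 ∉ [-0.5, -0.1) ⇒ out
candidate 3: (m,n)=(3,10) → π∥ = 3+10·β ≈ 36.02776, π⊥ = 3+10·β' ≈ -0.02776 ∉ [-0.5, -0.1) ⇒ out
candidate 4: (m,n)=(-14,0) → π∥ = -14+0·β ≈ -14.00000, π⊥ = -14+0·β' ≈ -14.00000 ∉ [-0.5, -0.1) ⇒ out
candidate 5: (m,n)=(0,-2) → π∥ = 0-2·β ≈ -6.60555, π⊥ = 0-2·β' ≈ 0.60555 ∉ [-0.5, -0.1) ⇒ out
candidate 6: (m,n)=(-4,-15) → π∥ = -4-15·β ≈ -53.54163, π⊥ = -4-15·β' ≈ 0.54163 ∉ [-0.5, -0.1) ⇒ out
candidate 7: (m,n)=(-5,-17) → π∥ = -5-17·β ≈ -61.14719, π⊥ = -5-17·β' ≈ 0.14719 ∉ [-0.5, -0.1) ⇒ out
candidate 8: (m,n)=(2,4) → π∥ = 2+4·β ≈ 15.21110, π⊥ = 2+4·β' ≈ 0.78890 ∉ [-0.5, -0.1) ⇒ out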